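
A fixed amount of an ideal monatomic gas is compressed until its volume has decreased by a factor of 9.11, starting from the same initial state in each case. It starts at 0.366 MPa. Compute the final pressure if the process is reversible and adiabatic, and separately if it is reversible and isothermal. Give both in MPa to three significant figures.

adiabatic: 14.5 MPa; isothermal: 3.33 MPa

For a monatomic ideal gas γ = 5/3.
Isothermal: P₂ = P₁(V₁/V₂) = 0.366×9.11 = 3.334 MPa.
Adiabatic: P₂ = P₁(V₁/V₂)^γ = 0.366×9.11^(5/3) = 14.54 MPa.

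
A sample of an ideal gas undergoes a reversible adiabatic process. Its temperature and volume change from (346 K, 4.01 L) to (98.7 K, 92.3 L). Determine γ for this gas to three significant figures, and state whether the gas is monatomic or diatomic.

γ ≈ 1.40; diatomic

TV^(γ−1) = const ⇒ γ − 1 = ln(T₂/T₁) / ln(V₁/V₂).
γ = 1 + ln(98.7/346) / ln(4.01/92.3) = 1.4.
γ ≈ 1.40 is close to 7/5, so the gas is diatomic.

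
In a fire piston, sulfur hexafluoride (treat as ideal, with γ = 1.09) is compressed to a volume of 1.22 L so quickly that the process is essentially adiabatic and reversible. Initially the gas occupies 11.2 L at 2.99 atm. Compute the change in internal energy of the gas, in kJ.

P₂ = P₁(V₁/V₂)^γ = 2.99×(11.2/1.22)^(1.09) = 33.51 atm.
For a reversible adiabat, W_by_gas = (P₁V₁ − P₂V₂)/(γ−1).
W_by = (303000×0.0112 − 3.395×10^6×0.00122) / (0.09) = -8326 J.
Q = 0 ⇒ ΔU = −W_by = 8326 J.

ΔU ≈ 8.33 kJ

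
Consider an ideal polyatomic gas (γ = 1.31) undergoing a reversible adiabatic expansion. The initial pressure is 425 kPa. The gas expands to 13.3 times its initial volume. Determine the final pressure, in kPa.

Since PV^γ is constant along a reversible adiabat, P₂ = P₁ (V₁/V₂)^γ.
P₂ = 425 × (1/13.3)^(1.31) = 14.33 kPa.

P₂ ≈ 14.3 kPa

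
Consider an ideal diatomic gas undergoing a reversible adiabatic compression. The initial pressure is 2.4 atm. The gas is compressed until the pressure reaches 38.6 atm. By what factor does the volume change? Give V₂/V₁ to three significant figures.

V₂/V₁ ≈ 0.138

From PV^γ = const, V₂/V₁ = (P₁/P₂)^(1/γ).
For a diatomic ideal gas γ = 7/5.
V₂/V₁ = (2.4/38.6)^(5/7) = 0.1375.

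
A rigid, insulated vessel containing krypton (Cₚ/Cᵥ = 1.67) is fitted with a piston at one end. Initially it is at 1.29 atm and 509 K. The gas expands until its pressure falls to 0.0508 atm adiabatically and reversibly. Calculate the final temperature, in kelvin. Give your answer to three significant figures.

Along an adiabat T P^((1−γ)/γ) is constant, so T₂ = T₁ (P₂/P₁)^((γ−1)/γ).
T₂ = 509 × (0.0508/1.29)^(0.401) = 139 K.

T₂ ≈ 139 K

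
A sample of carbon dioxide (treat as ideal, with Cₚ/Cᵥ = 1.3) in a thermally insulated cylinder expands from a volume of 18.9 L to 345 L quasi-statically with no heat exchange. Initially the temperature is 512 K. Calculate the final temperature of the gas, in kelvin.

T₂ ≈ 214 K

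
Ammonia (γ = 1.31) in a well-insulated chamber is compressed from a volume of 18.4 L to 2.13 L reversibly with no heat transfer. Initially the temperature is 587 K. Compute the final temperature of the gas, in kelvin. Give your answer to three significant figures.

T₂ ≈ 1150 K

Adiabatic: T₁V₁^(γ−1) = T₂V₂^(γ−1) ⇒ T₂ = T₁ (V₁/V₂)^(γ−1).
T₂ = 587 × (18.4/2.13)^(0.31) = 1145 K.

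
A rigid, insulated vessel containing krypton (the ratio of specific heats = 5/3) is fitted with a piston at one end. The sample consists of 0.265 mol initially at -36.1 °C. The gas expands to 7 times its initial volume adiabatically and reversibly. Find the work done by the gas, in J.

For a reversible adiabat TV^(γ−1) is constant, so T₂ = T₁ (V₁/V₂)^(γ−1).
T₁ = -36.1 °C = 237 K.
T₂ = 237 × (1/7)^(2/3) = 64.78 K.
Q = 0, so ΔU = W_on_gas = nCᵥΔT with Cᵥ = R/(γ−1) = 12.47 J/(mol·K).
ΔU = 0.265 × 12.47 × (64.78 − 237) = -569.3 J.
Work done by the gas = −ΔU = 569.3 J.

W ≈ 569 J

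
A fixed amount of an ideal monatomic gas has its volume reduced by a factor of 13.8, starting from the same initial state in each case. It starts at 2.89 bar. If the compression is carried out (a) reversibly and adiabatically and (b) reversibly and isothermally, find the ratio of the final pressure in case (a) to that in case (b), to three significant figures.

P_adiabatic / P_isothermal ≈ 5.75

For a monatomic ideal gas γ = 5/3.
Isothermal: P_b = P₁(V₁/V₂) = 2.89×13.8.
Adiabatic: P_a = P₁(V₁/V₂)^γ = 2.89×13.8^(5/3).
P_a/P_b = (V₁/V₂)^(γ−1) = 13.8^(2/3) = 5.753.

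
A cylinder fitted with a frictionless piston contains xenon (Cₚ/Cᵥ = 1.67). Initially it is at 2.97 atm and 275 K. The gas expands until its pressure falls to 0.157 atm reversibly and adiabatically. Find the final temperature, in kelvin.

T₂ ≈ 84.5 K

Adiabatic: T₂/T₁ = (P₂/P₁)^((γ−1)/γ).
T₂ = 275 × (0.157/2.97)^(0.401) = 84.54 K.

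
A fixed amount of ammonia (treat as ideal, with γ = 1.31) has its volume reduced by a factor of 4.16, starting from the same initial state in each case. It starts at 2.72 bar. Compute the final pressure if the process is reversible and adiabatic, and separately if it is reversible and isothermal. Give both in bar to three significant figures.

Isothermal: P₂ = P₁(V₁/V₂) = 2.72×4.16 = 11.32 bar.
Adiabatic: P₂ = P₁(V₁/V₂)^γ = 2.72×4.16^(1.31) = 17.6 bar.

adiabatic: 17.6 bar; isothermal: 11.3 bar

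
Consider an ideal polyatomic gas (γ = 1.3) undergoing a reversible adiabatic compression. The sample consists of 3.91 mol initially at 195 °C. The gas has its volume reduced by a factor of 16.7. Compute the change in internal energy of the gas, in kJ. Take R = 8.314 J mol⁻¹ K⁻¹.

For a reversible adiabat TV^(γ−1) is constant, so T₂ = T₁ (V₁/V₂)^(γ−1).
T₁ = 195 °C = 468.1 K.
T₂ = 468.1 × 16.7^(0.3) = 1089 K.
Q = 0, so ΔU = W_on_gas = nCᵥΔT with Cᵥ = R/(γ−1) = 27.71 J/(mol·K).
ΔU = 3.91 × 27.71 × (1089 − 468.1) = 67320 J.

ΔU ≈ 67.3 kJ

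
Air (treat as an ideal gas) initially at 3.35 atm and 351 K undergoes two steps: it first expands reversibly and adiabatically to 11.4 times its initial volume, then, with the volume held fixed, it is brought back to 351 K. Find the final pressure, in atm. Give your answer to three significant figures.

P₃ ≈ 0.294 atm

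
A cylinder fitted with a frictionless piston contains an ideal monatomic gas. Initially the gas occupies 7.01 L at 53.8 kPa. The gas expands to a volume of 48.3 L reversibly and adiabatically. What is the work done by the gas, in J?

γ = 5/3 for a monatomic ideal gas.
P₂ = P₁(V₁/V₂)^γ = 53.8×(7.01/48.3)^(5/3) = 2.156 kPa.
For a reversible adiabat, W_by_gas = (P₁V₁ − P₂V₂)/(γ−1).
W_by = (53800×0.00701 − 2156×0.0483) / (2/3) = 409.5 J.

W ≈ 409 J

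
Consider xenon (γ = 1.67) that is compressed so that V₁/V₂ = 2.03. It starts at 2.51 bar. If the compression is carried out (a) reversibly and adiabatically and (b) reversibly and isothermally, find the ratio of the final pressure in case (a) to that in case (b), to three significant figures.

Isothermal: P_b = P₁(V₁/V₂) = 2.51×2.03.
Adiabatic: P_a = P₁(V₁/V₂)^γ = 2.51×2.03^(1.67).
P_a/P_b = (V₁/V₂)^(γ−1) = 2.03^(0.67) = 1.607.

P_adiabatic / P_isothermal ≈ 1.61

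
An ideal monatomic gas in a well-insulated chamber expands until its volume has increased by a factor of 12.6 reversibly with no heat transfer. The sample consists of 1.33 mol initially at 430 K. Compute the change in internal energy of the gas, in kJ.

ΔU ≈ -5.81 kJ

For a reversible adiabat TV^(γ−1) is constant, so T₂ = T₁ (V₁/V₂)^(γ−1).
γ = 5/3 for a monatomic ideal gas, so γ−1 = 2/3.
T₂ = 430 × (1/12.6)^(2/3) = 79.41 K.
Q = 0, so ΔU = W_on_gas = nCᵥΔT with Cᵥ = R/(γ−1) = 12.47 J/(mol·K).
ΔU = 1.33 × 12.47 × (79.41 − 430) = -5815 J.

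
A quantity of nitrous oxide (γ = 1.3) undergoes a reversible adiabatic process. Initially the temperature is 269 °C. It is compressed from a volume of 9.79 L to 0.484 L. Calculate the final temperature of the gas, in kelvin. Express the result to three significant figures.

For a reversible adiabat TV^(γ−1) is constant, so T₂ = T₁ (V₁/V₂)^(γ−1).
T₁ = 269 °C = 542.1 K.
T₂ = 542.1 × (9.79/0.484)^(0.3) = 1336 K.

T₂ ≈ 1340 K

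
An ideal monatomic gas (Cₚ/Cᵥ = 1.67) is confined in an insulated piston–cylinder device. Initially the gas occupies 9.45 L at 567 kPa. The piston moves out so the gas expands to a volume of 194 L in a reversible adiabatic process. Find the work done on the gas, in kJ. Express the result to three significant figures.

W ≈ -6.94 kJ

P₂ = P₁(V₁/V₂)^γ = 567×(9.45/194)^(1.67) = 3.647 kPa.
For a reversible adiabat, W_by_gas = (P₁V₁ − P₂V₂)/(γ−1).
W_by = (567000×0.00945 − 3647×0.194) / (0.67) = 6941 J.
W_on_gas = −W_by = -6941 J.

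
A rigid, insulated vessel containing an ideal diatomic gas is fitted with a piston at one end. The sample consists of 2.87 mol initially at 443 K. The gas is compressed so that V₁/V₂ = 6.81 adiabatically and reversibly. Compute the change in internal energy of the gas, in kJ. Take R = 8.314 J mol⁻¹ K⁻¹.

ΔU ≈ 30.5 kJ

Adiabatic: T₁V₁^(γ−1) = T₂V₂^(γ−1) ⇒ T₂ = T₁ (V₁/V₂)^(γ−1).
γ = 7/5 for a diatomic ideal gas, so γ−1 = 2/5.
T₂ = 443 × 6.81^(2/5) = 954.3 K.
Q = 0, so ΔU = W_on_gas = nCᵥΔT with Cᵥ = R/(γ−1) = 20.79 J/(mol·K).
ΔU = 2.87 × 20.79 × (954.3 − 443) = 30500 J.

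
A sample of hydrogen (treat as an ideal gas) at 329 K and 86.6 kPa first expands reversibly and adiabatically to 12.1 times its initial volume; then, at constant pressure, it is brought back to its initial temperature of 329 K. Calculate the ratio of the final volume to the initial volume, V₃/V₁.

V₃/V₁ ≈ 32.8

For a diatomic ideal gas γ = 7/5.
Adiabatic step: V₂/V₁ = 12.1; T₂ = T₁·(1/12.1)^(2/5) = 121.4 K.
Isobaric step: V₃/V₂ = T₃/T₂ = 329/121.4.
V₃/V₁ = (V₂/V₁)(V₃/V₂) = 12.1 × (329/121.4) = 32.8.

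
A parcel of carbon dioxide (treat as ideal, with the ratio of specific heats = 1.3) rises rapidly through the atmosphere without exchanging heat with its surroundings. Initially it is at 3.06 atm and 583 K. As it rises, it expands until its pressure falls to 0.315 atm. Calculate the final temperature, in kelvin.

Along an adiabat T P^((1−γ)/γ) is constant, so T₂ = T₁ (P₂/P₁)^((γ−1)/γ).
T₂ = 583 × (0.315/3.06)^(0.231) = 345 K.

T₂ ≈ 345 K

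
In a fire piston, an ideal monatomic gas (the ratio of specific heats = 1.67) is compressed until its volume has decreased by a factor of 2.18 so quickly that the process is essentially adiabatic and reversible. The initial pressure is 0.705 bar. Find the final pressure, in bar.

P₂ ≈ 2.59 bar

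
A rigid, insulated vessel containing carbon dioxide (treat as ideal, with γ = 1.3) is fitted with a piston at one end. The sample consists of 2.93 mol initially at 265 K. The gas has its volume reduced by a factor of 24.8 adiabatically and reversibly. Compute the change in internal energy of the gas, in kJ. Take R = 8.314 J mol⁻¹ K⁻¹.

For a reversible adiabat TV^(γ−1) is constant, so T₂ = T₁ (V₁/V₂)^(γ−1).
T₂ = 265 × 24.8^(0.3) = 694.4 K.
Q = 0, so ΔU = W_on_gas = nCᵥΔT with Cᵥ = R/(γ−1) = 27.71 J/(mol·K).
ΔU = 2.93 × 27.71 × (694.4 − 265) = 34860 J.

ΔU ≈ 34.9 kJ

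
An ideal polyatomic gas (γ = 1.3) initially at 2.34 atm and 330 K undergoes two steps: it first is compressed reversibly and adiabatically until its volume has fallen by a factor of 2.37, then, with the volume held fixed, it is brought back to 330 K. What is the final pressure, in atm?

P₃ ≈ 5.55 atm

Adiabatic step (PV^γ = const): P₂ = 2.34×2.37^(1.3) = 7.184 atm; T₂ = 330×2.37^(0.3) = 427.5 K.
Isochoric: P₃ = P₂(T₃/T₂) = 7.184 × (330/427.5) = 5.546 atm.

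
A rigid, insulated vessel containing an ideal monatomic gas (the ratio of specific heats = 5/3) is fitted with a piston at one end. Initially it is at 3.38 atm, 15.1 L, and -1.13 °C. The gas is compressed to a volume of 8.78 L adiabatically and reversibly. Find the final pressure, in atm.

Adiabatic: P₁V₁^γ = P₂V₂^γ ⇒ P₂ = P₁ (V₁/V₂)^γ.
P₂ = 3.38 × (15.1/8.78)^(5/3) = 8.344 atm.

P₂ ≈ 8.34 atm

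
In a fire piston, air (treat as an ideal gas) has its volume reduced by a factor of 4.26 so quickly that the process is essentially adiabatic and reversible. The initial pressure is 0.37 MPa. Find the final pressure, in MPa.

Adiabatic: P₁V₁^γ = P₂V₂^γ ⇒ P₂ = P₁ (V₁/V₂)^γ.
For a diatomic ideal gas γ = 7/5.
P₂ = 0.37 × 4.26^(7/5) = 2.814 MPa.

P₂ ≈ 2.81 MPa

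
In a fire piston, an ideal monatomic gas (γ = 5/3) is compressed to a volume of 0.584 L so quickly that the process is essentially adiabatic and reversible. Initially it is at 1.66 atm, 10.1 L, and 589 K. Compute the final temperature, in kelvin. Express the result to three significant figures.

Adiabatic: T₁V₁^(γ−1) = T₂V₂^(γ−1) ⇒ T₂ = T₁ (V₁/V₂)^(γ−1).
T₂ = 589 × (10.1/0.584)^(2/3) = 3939 K.

T₂ ≈ 3940 K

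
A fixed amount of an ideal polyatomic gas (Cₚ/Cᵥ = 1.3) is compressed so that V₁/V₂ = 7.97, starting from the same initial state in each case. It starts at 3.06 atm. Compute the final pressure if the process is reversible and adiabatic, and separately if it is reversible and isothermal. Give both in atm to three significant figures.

adiabatic: 45.5 atm; isothermal: 24.4 atm

Isothermal: P₂ = P₁(V₁/V₂) = 3.06×7.97 = 24.39 atm.
Adiabatic: P₂ = P₁(V₁/V₂)^γ = 3.06×7.97^(1.3) = 45.46 atm.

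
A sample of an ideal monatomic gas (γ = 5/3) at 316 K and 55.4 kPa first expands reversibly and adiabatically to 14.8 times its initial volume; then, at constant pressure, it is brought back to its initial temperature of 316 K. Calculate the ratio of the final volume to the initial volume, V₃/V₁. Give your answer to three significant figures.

V₃/V₁ ≈ 89.2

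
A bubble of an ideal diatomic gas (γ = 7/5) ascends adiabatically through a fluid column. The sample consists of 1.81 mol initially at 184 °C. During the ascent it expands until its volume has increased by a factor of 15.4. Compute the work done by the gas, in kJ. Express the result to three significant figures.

Adiabatic: T₁V₁^(γ−1) = T₂V₂^(γ−1) ⇒ T₂ = T₁ (V₁/V₂)^(γ−1).
T₁ = 184 °C = 457.1 K.
T₂ = 457.1 × (1/15.4)^(2/5) = 153.1 K.
Q = 0, so ΔU = W_on_gas = nCᵥΔT with Cᵥ = R/(γ−1) = 20.79 J/(mol·K).
ΔU = 1.81 × 20.79 × (153.1 − 457.1) = -11440 J.
Work done by the gas = −ΔU = 11440 J.

W ≈ 11.4 kJ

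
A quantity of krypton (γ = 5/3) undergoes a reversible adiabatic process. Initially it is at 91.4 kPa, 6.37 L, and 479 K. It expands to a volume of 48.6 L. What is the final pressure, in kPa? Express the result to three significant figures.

Adiabatic: P₁V₁^γ = P₂V₂^γ ⇒ P₂ = P₁ (V₁/V₂)^γ.
P₂ = 91.4 × (6.37/48.6)^(5/3) = 3.091 kPa.

P₂ ≈ 3.09 kPa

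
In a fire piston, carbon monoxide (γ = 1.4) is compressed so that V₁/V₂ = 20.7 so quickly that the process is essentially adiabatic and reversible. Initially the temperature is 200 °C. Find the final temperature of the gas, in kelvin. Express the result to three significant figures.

For a reversible adiabat TV^(γ−1) is constant, so T₂ = T₁ (V₁/V₂)^(γ−1).
T₁ = 200 °C = 473.1 K.
T₂ = 473.1 × 20.7^(0.4) = 1590 K.

T₂ ≈ 1590 K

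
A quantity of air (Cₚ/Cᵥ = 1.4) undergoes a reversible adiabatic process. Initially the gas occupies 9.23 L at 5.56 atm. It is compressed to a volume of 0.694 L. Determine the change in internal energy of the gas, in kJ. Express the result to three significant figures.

P₂ = P₁(V₁/V₂)^γ = 5.56×(9.23/0.694)^(1.4) = 208.2 atm.
For a reversible adiabat, W_by_gas = (P₁V₁ − P₂V₂)/(γ−1).
W_by = (563400×0.00923 − 2.109×10^7×0.000694) / (0.4) = -23600 J.
Q = 0 ⇒ ΔU = −W_by = 23600 J.

ΔU ≈ 23.6 kJ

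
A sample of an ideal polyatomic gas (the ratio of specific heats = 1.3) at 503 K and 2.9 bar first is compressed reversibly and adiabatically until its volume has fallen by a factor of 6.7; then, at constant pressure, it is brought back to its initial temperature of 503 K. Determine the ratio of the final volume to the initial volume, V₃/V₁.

V₃/V₁ ≈ 0.0844

Adiabatic step: V₂/V₁ = 0.1493; T₂ = T₁·6.7^(0.3) = 890 K.
Isobaric step: V₃/V₂ = T₃/T₂ = 503/890.
V₃/V₁ = (V₂/V₁)(V₃/V₂) = 0.1493 × (503/890) = 0.08435.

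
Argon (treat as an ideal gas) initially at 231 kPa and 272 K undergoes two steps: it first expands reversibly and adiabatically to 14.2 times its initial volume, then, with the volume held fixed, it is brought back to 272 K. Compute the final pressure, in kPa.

P₃ ≈ 16.3 kPa

For a monatomic ideal gas γ = 5/3.
Adiabatic step (PV^γ = const): P₂ = 231×(1/14.2)^(5/3) = 2.774 kPa; T₂ = 272×(1/14.2)^(2/3) = 46.38 K.
Isochoric: P₃ = P₂(T₃/T₂) = 2.774 × (272/46.38) = 16.27 kPa.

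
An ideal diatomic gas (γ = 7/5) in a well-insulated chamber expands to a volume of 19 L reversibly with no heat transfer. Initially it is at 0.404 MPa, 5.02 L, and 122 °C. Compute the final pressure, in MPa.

P₂ ≈ 0.0627 MPa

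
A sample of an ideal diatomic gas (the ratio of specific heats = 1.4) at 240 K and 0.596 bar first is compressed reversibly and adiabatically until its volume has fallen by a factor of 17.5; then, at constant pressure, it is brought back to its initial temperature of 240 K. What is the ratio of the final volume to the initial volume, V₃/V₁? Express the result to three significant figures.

V₃/V₁ ≈ 0.0182

Adiabatic step: V₂/V₁ = 0.05714; T₂ = T₁·17.5^(0.4) = 754.1 K.
Isobaric step: V₃/V₂ = T₃/T₂ = 240/754.1.
V₃/V₁ = (V₂/V₁)(V₃/V₂) = 0.05714 × (240/754.1) = 0.01819.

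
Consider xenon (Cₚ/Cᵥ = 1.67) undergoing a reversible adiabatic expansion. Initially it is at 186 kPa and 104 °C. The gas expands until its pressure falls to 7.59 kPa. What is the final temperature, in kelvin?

T₂ ≈ 105 K

Along an adiabat T P^((1−γ)/γ) is constant, so T₂ = T₁ (P₂/P₁)^((γ−1)/γ).
T₁ = 104 °C = 377.1 K.
T₂ = 377.1 × (7.59/186)^(0.401) = 104.5 K.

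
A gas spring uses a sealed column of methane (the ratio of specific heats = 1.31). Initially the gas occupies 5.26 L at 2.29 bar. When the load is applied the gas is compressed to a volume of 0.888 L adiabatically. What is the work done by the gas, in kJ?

W ≈ -2.86 kJ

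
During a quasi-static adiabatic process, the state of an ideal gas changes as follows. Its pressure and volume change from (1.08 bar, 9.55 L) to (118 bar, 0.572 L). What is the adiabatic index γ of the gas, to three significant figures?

γ ≈ 1.67

PV^γ = const ⇒ γ = ln(P₂/P₁) / ln(V₁/V₂).
γ = ln(118/1.08) / ln(9.55/0.572) = 1.667.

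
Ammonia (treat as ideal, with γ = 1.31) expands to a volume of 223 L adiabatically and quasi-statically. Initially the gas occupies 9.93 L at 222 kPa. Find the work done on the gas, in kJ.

P₂ = P₁(V₁/V₂)^γ = 222×(9.93/223)^(1.31) = 3.768 kPa.
For a reversible adiabat, W_by_gas = (P₁V₁ − P₂V₂)/(γ−1).
W_by = (222000×0.00993 − 3768×0.223) / (0.31) = 4401 J.
W_on_gas = −W_by = -4401 J.

W ≈ -4.40 kJ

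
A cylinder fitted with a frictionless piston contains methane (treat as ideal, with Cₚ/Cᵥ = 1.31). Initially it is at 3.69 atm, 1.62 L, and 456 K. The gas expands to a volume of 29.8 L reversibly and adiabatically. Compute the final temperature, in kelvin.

For a reversible adiabat TV^(γ−1) is constant, so T₂ = T₁ (V₁/V₂)^(γ−1).
T₂ = 456 × (1.62/29.8)^(0.31) = 184.9 K.

T₂ ≈ 185 K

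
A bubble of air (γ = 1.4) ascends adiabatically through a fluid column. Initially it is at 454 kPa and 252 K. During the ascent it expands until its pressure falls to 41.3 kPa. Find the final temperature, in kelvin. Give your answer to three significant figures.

Along an adiabat T P^((1−γ)/γ) is constant, so T₂ = T₁ (P₂/P₁)^((γ−1)/γ).
T₂ = 252 × (41.3/454)^(0.286) = 127 K.

T₂ ≈ 127 K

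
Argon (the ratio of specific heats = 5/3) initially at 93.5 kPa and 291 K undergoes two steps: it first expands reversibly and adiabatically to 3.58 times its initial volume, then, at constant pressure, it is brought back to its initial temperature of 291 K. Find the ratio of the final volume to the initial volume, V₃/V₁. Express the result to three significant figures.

Adiabatic step: V₂/V₁ = 3.58; T₂ = T₁·(1/3.58)^(2/3) = 124.3 K.
Isobaric step: V₃/V₂ = T₃/T₂ = 291/124.3.
V₃/V₁ = (V₂/V₁)(V₃/V₂) = 3.58 × (291/124.3) = 8.378.

V₃/V₁ ≈ 8.38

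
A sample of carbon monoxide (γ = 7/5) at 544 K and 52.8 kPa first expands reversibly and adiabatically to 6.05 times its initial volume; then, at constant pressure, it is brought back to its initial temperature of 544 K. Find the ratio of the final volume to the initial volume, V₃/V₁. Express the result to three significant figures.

V₃/V₁ ≈ 12.4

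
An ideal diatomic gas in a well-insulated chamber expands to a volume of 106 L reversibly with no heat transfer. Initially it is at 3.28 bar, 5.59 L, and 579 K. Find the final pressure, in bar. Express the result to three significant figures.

Adiabatic: P₁V₁^γ = P₂V₂^γ ⇒ P₂ = P₁ (V₁/V₂)^γ.
γ = 7/5 for a diatomic ideal gas.
P₂ = 3.28 × (5.59/106)^(7/5) = 0.05331 bar.

P₂ ≈ 0.0533 bar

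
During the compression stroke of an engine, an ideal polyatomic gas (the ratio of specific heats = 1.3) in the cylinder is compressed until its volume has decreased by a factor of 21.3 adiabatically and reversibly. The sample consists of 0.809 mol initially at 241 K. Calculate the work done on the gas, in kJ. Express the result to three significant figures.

Adiabatic: T₁V₁^(γ−1) = T₂V₂^(γ−1) ⇒ T₂ = T₁ (V₁/V₂)^(γ−1).
T₂ = 241 × 21.3^(0.3) = 603.3 K.
Q = 0, so ΔU = W_on_gas = nCᵥΔT with Cᵥ = R/(γ−1) = 27.71 J/(mol·K).
ΔU = 0.809 × 27.71 × (603.3 − 241) = 8123 J.

W ≈ 8.12 kJ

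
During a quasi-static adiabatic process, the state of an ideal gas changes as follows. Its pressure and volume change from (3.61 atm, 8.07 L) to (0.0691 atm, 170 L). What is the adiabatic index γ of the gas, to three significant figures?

PV^γ = const ⇒ γ = ln(P₂/P₁) / ln(V₁/V₂).
γ = ln(0.0691/3.61) / ln(8.07/170) = 1.298.

γ ≈ 1.30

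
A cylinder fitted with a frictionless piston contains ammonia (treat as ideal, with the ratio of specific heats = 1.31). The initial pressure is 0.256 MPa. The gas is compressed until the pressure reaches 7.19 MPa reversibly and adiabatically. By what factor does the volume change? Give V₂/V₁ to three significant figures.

V₂/V₁ ≈ 0.0784

From PV^γ = const, V₂/V₁ = (P₁/P₂)^(1/γ).
V₂/V₁ = (0.256/7.19)^(0.763) = 0.07839.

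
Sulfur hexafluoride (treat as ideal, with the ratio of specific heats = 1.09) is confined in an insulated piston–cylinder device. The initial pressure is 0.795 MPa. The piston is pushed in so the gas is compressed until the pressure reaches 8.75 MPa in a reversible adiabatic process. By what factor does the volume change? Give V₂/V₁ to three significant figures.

From PV^γ = const, V₂/V₁ = (P₁/P₂)^(1/γ).
V₂/V₁ = (0.795/8.75)^(0.917) = 0.1108.

V₂/V₁ ≈ 0.111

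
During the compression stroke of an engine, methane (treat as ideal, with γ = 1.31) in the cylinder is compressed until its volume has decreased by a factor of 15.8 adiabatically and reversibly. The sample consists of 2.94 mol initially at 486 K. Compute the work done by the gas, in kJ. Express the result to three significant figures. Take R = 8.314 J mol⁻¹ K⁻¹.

For a reversible adiabat TV^(γ−1) is constant, so T₂ = T₁ (V₁/V₂)^(γ−1).
T₂ = 486 × 15.8^(0.31) = 1143 K.
Q = 0, so ΔU = W_on_gas = nCᵥΔT with Cᵥ = R/(γ−1) = 26.82 J/(mol·K).
ΔU = 2.94 × 26.82 × (1143 − 486) = 51840 J.
Work done by the gas = −ΔU = -51840 J.

W ≈ -51.8 kJ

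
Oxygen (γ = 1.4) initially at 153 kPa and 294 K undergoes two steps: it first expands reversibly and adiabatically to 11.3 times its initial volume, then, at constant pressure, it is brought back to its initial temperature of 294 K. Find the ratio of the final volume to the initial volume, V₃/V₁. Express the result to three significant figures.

Adiabatic step: V₂/V₁ = 11.3; T₂ = T₁·(1/11.3)^(0.4) = 111.5 K.
Isobaric step: V₃/V₂ = T₃/T₂ = 294/111.5.
V₃/V₁ = (V₂/V₁)(V₃/V₂) = 11.3 × (294/111.5) = 29.81.

V₃/V₁ ≈ 29.8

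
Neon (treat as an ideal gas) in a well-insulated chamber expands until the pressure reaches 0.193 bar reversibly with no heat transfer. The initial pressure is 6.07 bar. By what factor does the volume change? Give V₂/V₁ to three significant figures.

From PV^γ = const, V₂/V₁ = (P₁/P₂)^(1/γ).
For a monatomic ideal gas γ = 5/3.
V₂/V₁ = (6.07/0.193)^(3/5) = 7.917.

V₂/V₁ ≈ 7.92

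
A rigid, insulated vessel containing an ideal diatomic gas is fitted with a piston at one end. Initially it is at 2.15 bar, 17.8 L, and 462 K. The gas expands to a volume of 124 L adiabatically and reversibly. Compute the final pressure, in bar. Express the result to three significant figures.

Adiabatic: P₁V₁^γ = P₂V₂^γ ⇒ P₂ = P₁ (V₁/V₂)^γ.
γ = 7/5 for a diatomic ideal gas.
P₂ = 2.15 × (17.8/124)^(7/5) = 0.142 bar.

P₂ ≈ 0.142 bar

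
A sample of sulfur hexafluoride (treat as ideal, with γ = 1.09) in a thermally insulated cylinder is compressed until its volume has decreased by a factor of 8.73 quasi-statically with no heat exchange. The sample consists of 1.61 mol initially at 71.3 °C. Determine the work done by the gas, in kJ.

For a reversible adiabat TV^(γ−1) is constant, so T₂ = T₁ (V₁/V₂)^(γ−1).
T₁ = 71.3 °C = 344.4 K.
T₂ = 344.4 × 8.73^(0.09) = 418.6 K.
Q = 0, so ΔU = W_on_gas = nCᵥΔT with Cᵥ = R/(γ−1) = 92.38 J/(mol·K).
ΔU = 1.61 × 92.38 × (418.6 − 344.4) = 11030 J.
Work done by the gas = −ΔU = -11030 J.

W ≈ -11.0 kJ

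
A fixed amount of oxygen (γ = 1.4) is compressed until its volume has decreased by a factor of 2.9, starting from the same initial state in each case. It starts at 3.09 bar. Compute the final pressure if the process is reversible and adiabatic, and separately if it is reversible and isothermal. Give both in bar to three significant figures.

adiabatic: 13.7 bar; isothermal: 8.96 bar

Isothermal: P₂ = P₁(V₁/V₂) = 3.09×2.9 = 8.961 bar.
Adiabatic: P₂ = P₁(V₁/V₂)^γ = 3.09×2.9^(1.4) = 13.72 bar.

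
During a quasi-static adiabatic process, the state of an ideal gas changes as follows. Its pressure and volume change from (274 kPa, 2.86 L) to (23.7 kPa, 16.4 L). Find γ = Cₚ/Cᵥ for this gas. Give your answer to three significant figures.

γ ≈ 1.40

PV^γ = const ⇒ γ = ln(P₂/P₁) / ln(V₁/V₂).
γ = ln(23.7/274) / ln(2.86/16.4) = 1.401.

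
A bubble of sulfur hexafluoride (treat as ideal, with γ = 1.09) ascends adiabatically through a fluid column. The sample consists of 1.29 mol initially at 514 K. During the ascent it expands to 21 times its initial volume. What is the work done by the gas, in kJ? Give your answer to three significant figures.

For a reversible adiabat TV^(γ−1) is constant, so T₂ = T₁ (V₁/V₂)^(γ−1).
T₂ = 514 × (1/21)^(0.09) = 390.8 K.
Q = 0, so ΔU = W_on_gas = nCᵥΔT with Cᵥ = R/(γ−1) = 92.38 J/(mol·K).
ΔU = 1.29 × 92.38 × (390.8 − 514) = -14680 J.
Work done by the gas = −ΔU = 14680 J.

W ≈ 14.7 kJ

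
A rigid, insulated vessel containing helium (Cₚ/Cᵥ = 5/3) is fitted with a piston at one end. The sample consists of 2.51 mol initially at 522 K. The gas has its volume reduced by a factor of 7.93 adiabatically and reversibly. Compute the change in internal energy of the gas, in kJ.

ΔU ≈ 48.6 kJ

For a reversible adiabat TV^(γ−1) is constant, so T₂ = T₁ (V₁/V₂)^(γ−1).
T₂ = 522 × 7.93^(2/3) = 2076 K.
Q = 0, so ΔU = W_on_gas = nCᵥΔT with Cᵥ = R/(γ−1) = 12.47 J/(mol·K).
ΔU = 2.51 × 12.47 × (2076 − 522) = 48640 J.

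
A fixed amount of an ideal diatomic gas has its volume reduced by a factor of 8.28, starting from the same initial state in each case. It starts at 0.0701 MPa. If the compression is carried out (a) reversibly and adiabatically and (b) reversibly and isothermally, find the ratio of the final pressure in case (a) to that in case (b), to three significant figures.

For a diatomic ideal gas γ = 7/5.
Isothermal: P_b = P₁(V₁/V₂) = 0.0701×8.28.
Adiabatic: P_a = P₁(V₁/V₂)^γ = 0.0701×8.28^(7/5).
P_a/P_b = (V₁/V₂)^(γ−1) = 8.28^(2/5) = 2.329.

P_adiabatic / P_isothermal ≈ 2.33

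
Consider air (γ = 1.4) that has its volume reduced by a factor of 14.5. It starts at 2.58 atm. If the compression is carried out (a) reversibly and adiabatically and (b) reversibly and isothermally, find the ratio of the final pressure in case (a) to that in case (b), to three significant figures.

Isothermal: P_b = P₁(V₁/V₂) = 2.58×14.5.
Adiabatic: P_a = P₁(V₁/V₂)^γ = 2.58×14.5^(1.4).
P_a/P_b = (V₁/V₂)^(γ−1) = 14.5^(0.4) = 2.914.

P_adiabatic / P_isothermal ≈ 2.91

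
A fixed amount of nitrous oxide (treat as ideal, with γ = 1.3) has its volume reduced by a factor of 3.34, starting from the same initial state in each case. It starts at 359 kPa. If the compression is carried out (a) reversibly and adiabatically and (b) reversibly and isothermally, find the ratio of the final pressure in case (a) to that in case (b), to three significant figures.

Isothermal: P_b = P₁(V₁/V₂) = 359×3.34.
Adiabatic: P_a = P₁(V₁/V₂)^γ = 359×3.34^(1.3).
P_a/P_b = (V₁/V₂)^(γ−1) = 3.34^(0.3) = 1.436.

P_adiabatic / P_isothermal ≈ 1.44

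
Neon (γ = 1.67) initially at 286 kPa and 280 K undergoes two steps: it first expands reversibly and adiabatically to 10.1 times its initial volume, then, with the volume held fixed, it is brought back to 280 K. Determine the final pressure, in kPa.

P₃ ≈ 28.3 kPa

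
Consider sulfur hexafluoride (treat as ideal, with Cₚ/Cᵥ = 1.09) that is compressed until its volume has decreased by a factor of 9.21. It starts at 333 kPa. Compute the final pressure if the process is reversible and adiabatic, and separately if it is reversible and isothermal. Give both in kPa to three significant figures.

adiabatic: 3750 kPa; isothermal: 3070 kPa

Isothermal: P₂ = P₁(V₁/V₂) = 333×9.21 = 3067 kPa.
Adiabatic: P₂ = P₁(V₁/V₂)^γ = 333×9.21^(1.09) = 3745 kPa.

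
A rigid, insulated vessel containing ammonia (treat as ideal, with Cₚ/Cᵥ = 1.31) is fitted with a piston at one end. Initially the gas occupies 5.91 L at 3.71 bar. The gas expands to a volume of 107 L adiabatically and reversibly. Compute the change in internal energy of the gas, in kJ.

P₂ = P₁(V₁/V₂)^γ = 3.71×(5.91/107)^(1.31) = 0.0835 bar.
For a reversible adiabat, W_by_gas = (P₁V₁ − P₂V₂)/(γ−1).
W_by = (371000×0.00591 − 8350×0.107) / (0.31) = 4191 J.
Q = 0 ⇒ ΔU = −W_by = -4191 J.

ΔU ≈ -4.19 kJ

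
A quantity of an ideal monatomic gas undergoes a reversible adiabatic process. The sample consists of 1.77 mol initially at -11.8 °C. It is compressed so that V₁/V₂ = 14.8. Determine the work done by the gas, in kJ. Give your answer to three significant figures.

Adiabatic: T₁V₁^(γ−1) = T₂V₂^(γ−1) ⇒ T₂ = T₁ (V₁/V₂)^(γ−1).
γ = 5/3 for a monatomic ideal gas, so γ−1 = 2/3.
T₁ = -11.8 °C = 261.3 K.
T₂ = 261.3 × 14.8^(2/3) = 1575 K.
Q = 0, so ΔU = W_on_gas = nCᵥΔT with Cᵥ = R/(γ−1) = 12.47 J/(mol·K).
ΔU = 1.77 × 12.47 × (1575 − 261.3) = 29010 J.
Work done by the gas = −ΔU = -29010 J.

W ≈ -29.0 kJ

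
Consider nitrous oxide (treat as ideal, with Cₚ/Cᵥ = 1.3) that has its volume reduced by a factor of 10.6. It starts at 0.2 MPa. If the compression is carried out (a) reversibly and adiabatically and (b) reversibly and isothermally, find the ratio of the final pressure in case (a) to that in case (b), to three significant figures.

P_adiabatic / P_isothermal ≈ 2.03

Isothermal: P_b = P₁(V₁/V₂) = 0.2×10.6.
Adiabatic: P_a = P₁(V₁/V₂)^γ = 0.2×10.6^(1.3).
P_a/P_b = (V₁/V₂)^(γ−1) = 10.6^(0.3) = 2.03.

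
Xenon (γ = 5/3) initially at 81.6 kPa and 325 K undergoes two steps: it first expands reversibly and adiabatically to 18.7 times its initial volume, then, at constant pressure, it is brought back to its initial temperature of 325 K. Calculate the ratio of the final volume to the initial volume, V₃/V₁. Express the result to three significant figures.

Adiabatic step: V₂/V₁ = 18.7; T₂ = T₁·(1/18.7)^(2/3) = 46.13 K.
Isobaric step: V₃/V₂ = T₃/T₂ = 325/46.13.
V₃/V₁ = (V₂/V₁)(V₃/V₂) = 18.7 × (325/46.13) = 131.7.

V₃/V₁ ≈ 132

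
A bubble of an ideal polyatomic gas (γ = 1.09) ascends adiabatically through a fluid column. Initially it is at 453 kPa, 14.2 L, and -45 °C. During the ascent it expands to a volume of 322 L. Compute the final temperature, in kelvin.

T₂ ≈ 172 K

For a reversible adiabat TV^(γ−1) is constant, so T₂ = T₁ (V₁/V₂)^(γ−1).
T₁ = -45 °C = 228.1 K.
T₂ = 228.1 × (14.2/322)^(0.09) = 172.3 K.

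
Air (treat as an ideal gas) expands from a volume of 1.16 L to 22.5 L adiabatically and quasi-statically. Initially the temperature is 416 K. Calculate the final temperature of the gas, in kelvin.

T₂ ≈ 127 K

For a reversible adiabat TV^(γ−1) is constant, so T₂ = T₁ (V₁/V₂)^(γ−1).
For a diatomic ideal gas γ = 7/5, so γ−1 = 2/5.
T₂ = 416 × (1.16/22.5)^(2/5) = 127.1 K.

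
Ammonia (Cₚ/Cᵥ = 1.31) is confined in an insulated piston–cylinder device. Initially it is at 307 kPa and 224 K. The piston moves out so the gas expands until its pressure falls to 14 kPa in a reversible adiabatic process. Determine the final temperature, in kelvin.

Along an adiabat T P^((1−γ)/γ) is constant, so T₂ = T₁ (P₂/P₁)^((γ−1)/γ).
T₂ = 224 × (14/307)^(0.237) = 107.9 K.

T₂ ≈ 108 K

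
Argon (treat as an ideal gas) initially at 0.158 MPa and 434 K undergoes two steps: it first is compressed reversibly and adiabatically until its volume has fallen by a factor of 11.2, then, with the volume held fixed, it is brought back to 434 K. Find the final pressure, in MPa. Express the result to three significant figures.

P₃ ≈ 1.77 MPa

For a monatomic ideal gas γ = 5/3.
Adiabatic step (PV^γ = const): P₂ = 0.158×11.2^(5/3) = 8.858 MPa; T₂ = 434×11.2^(2/3) = 2173 K.
Isochoric: P₃ = P₂(T₃/T₂) = 8.858 × (434/2173) = 1.77 MPa.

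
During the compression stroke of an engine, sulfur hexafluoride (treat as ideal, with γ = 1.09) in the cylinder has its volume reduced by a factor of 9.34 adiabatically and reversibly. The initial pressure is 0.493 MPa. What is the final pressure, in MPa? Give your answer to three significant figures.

P₂ ≈ 5.63 MPa

Since PV^γ is constant along a reversible adiabat, P₂ = P₁ (V₁/V₂)^γ.
P₂ = 0.493 × 9.34^(1.09) = 5.63 MPa.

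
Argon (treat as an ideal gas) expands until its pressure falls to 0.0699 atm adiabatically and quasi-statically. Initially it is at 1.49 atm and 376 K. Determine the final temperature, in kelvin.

T₂ ≈ 111 K

Adiabatic: T₂/T₁ = (P₂/P₁)^((γ−1)/γ).
For a monatomic ideal gas γ = 5/3, so (γ−1)/γ = 2/5.
T₂ = 376 × (0.0699/1.49)^(2/5) = 110.6 K.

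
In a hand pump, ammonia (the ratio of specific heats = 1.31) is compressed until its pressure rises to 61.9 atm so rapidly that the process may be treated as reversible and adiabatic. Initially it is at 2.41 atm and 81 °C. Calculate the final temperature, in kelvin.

Adiabatic: T₂/T₁ = (P₂/P₁)^((γ−1)/γ).
T₁ = 81 °C = 354.1 K.
T₂ = 354.1 × (61.9/2.41)^(0.237) = 763.4 K.

T₂ ≈ 763 K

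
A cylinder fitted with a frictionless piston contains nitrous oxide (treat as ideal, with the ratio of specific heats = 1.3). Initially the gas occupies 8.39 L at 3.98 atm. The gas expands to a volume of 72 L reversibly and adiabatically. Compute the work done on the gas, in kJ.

W ≈ -5.36 kJ

P₂ = P₁(V₁/V₂)^γ = 3.98×(8.39/72)^(1.3) = 0.2434 atm.
For a reversible adiabat, W_by_gas = (P₁V₁ − P₂V₂)/(γ−1).
W_by = (403300×0.00839 − 24660×0.072) / (0.3) = 5360 J.
W_on_gas = −W_by = -5360 J.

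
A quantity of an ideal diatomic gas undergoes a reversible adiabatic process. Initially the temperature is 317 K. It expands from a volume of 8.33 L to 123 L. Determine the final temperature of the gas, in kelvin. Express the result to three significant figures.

T₂ ≈ 108 K

Adiabatic: T₁V₁^(γ−1) = T₂V₂^(γ−1) ⇒ T₂ = T₁ (V₁/V₂)^(γ−1).
For a diatomic ideal gas γ = 7/5, so γ−1 = 2/5.
T₂ = 317 × (8.33/123)^(2/5) = 108 K.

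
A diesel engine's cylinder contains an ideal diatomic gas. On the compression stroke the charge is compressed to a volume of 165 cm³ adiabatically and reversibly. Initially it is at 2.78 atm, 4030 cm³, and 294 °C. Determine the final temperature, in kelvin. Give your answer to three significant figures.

T₂ ≈ 2040 K

Adiabatic: T₁V₁^(γ−1) = T₂V₂^(γ−1) ⇒ T₂ = T₁ (V₁/V₂)^(γ−1).
γ = 7/5 for a diatomic ideal gas.
T₁ = 294 °C = 567.1 K.
T₂ = 567.1 × (4030/165)^(2/5) = 2036 K.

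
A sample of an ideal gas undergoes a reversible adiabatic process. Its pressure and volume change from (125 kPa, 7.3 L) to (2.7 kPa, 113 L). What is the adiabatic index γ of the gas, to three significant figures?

γ ≈ 1.40

PV^γ = const ⇒ γ = ln(P₂/P₁) / ln(V₁/V₂).
γ = ln(2.7/125) / ln(7.3/113) = 1.4.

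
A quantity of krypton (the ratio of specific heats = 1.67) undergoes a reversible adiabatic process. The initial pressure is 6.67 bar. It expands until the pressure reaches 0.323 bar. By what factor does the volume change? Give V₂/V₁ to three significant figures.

V₂/V₁ ≈ 6.13

From PV^γ = const, V₂/V₁ = (P₁/P₂)^(1/γ).
V₂/V₁ = (6.67/0.323)^(0.599) = 6.129.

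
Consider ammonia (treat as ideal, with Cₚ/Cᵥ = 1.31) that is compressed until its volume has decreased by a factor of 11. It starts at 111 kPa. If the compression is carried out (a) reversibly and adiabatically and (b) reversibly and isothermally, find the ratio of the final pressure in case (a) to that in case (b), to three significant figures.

P_adiabatic / P_isothermal ≈ 2.10

Isothermal: P_b = P₁(V₁/V₂) = 111×11.
Adiabatic: P_a = P₁(V₁/V₂)^γ = 111×11^(1.31).
P_a/P_b = (V₁/V₂)^(γ−1) = 11^(0.31) = 2.103.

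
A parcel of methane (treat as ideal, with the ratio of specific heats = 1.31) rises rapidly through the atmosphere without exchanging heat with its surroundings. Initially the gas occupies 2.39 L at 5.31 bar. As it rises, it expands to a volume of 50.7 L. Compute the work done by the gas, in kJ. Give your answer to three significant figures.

W ≈ 2.51 kJ

P₂ = P₁(V₁/V₂)^γ = 5.31×(2.39/50.7)^(1.31) = 0.0971 bar.
For a reversible adiabat, W_by_gas = (P₁V₁ − P₂V₂)/(γ−1).
W_by = (531000×0.00239 − 9710×0.0507) / (0.31) = 2506 J.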